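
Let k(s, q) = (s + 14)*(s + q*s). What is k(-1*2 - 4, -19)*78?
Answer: 67392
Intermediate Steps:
k(s, q) = (14 + s)*(s + q*s)
k(-1*2 - 4, -19)*78 = ((-1*2 - 4)*(14 + (-1*2 - 4) + 14*(-19) - 19*(-1*2 - 4)))*78 = ((-2 - 4)*(14 + (-2 - 4) - 266 - 19*(-2 - 4)))*78 = -6*(14 - 6 - 266 - 19*(-6))*78 = -6*(14 - 6 - 266 + 114)*78 = -6*(-144)*78 = 864*78 = 67392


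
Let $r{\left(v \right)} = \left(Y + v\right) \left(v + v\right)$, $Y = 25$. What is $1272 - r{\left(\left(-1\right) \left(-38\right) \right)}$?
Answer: $-3516$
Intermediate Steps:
$r{\left(v \right)} = 2 v \left(25 + v\right)$ ($r{\left(v \right)} = \left(25 + v\right) \left(v + v\right) = \left(25 + v\right) 2 v = 2 v \left(25 + v\right)$)
$1272 - r{\left(\left(-1\right) \left(-38\right) \right)} = 1272 - 2 \left(\left(-1\right) \left(-38\right)\right) \left(25 - -38\right) = 1272 - 2 \cdot 38 \left(25 + 38\right) = 1272 - 2 \cdot 38 \cdot 63 = 1272 - 4788 = -3516$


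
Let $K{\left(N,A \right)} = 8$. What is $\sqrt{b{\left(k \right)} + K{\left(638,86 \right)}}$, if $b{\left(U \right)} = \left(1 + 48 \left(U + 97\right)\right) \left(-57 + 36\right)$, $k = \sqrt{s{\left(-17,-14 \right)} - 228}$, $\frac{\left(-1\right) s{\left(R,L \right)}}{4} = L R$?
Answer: $\sqrt{-97789 - 2016 i \sqrt{295}} \approx 54.541 - 317.43 i$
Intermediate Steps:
$s{\left(R,L \right)} = - 4 L R$
$k = 2 i \sqrt{295}$ ($k = \sqrt{\left(-4\right) \left(-14\right) \left(-17\right) - 228} = \sqrt{-952 - 228} = \sqrt{-1180} = 2 i \sqrt{295} \approx 34.351 i$)
$b{\left(U \right)} = -97797 - 1008 U$ ($b{\left(U \right)} = \left(1 + 48 \left(97 + U\right)\right) \left(-21\right) = \left(1 + \left(4656 + 48 U\right)\right) \left(-21\right) = \left(4657 + 48 U\right) \left(-21\right) = -97797 - 1008 U$)
$\sqrt{b{\left(k \right)} + K{\left(638,86 \right)}} = \sqrt{\left(-97797 - 1008 \cdot 2 i \sqrt{295}\right) + 8} = \sqrt{\left(-97797 - 2016 i \sqrt{295}\right) + 8} = \sqrt{-97789 - 2016 i \sqrt{295}}$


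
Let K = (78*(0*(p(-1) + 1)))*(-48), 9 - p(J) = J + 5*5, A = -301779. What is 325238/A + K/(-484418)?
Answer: -325238/301779 ≈ -1.0777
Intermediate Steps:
p(J) = -16 - J (p(J) = 9 - (J + 5*5) = 9 - (J + 25) = 9 - (25 + J) = 9 + (-25 - J) = -16 - J)
K = 0 (K = (78*(0*((-16 - 1*(-1)) + 1)))*(-48) = (78*(0*((-16 + 1) + 1)))*(-48) = (78*(0*(-15 + 1)))*(-48) = (78*(0*(-14)))*(-48) = (78*0)*(-48) = 0*(-48) = 0)
325238/A + K/(-484418) = 325238/(-301779) + 0/(-484418) = 325238*(-1/301779) + 0*(-1/484418) = -325238/301779 + 0 = -325238/301779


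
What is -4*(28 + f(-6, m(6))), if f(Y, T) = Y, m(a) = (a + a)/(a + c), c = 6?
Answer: -88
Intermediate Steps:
m(a) = 2*a/(6 + a) (m(a) = (a + a)/(a + 6) = (2*a)/(6 + a) = 2*a/(6 + a))
-4*(28 + f(-6, m(6))) = -4*(28 - 6) = -4*22 = -88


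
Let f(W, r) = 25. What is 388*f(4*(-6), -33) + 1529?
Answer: 11229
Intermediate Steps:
388*f(4*(-6), -33) + 1529 = 388*25 + 1529 = 9700 + 1529 = 11229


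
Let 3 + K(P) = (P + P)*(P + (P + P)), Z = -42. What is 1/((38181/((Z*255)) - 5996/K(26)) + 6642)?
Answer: 689010/4572928789 ≈ 0.00015067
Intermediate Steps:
K(P) = -3 + 6*P² (K(P) = -3 + (P + P)*(P + (P + P)) = -3 + (2*P)*(P + 2*P) = -3 + (2*P)*(3*P) = -3 + 6*P²)
1/((38181/((Z*255)) - 5996/K(26)) + 6642) = 1/((38181/((-42*255)) - 5996/(-3 + 6*26²)) + 6642) = 1/((38181/(-10710) - 5996/(-3 + 6*676)) + 6642) = 1/((38181*(-1/10710) - 5996/(-3 + 4056)) + 6642) = 1/((-12727/3570 - 5996/4053) + 6642) = 1/(-3475631/689010 + 6642) = 1/(4572928789/689010) = 689010/4572928789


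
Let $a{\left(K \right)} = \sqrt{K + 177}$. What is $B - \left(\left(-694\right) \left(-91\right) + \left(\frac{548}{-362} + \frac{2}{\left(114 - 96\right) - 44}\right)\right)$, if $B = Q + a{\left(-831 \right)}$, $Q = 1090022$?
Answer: $\frac{2416224147}{2353} + i \sqrt{654} \approx 1.0269 \cdot 10^{6} + 25.573 i$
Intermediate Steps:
$a{\left(K \right)} = \sqrt{177 + K}$
$B = 1090022 + i \sqrt{654}$ ($B = 1090022 + \sqrt{177 - 831} = 1090022 + \sqrt{-654} = 1090022 + i \sqrt{654} \approx 1.09 \cdot 10^{6} + 25.573 i$)
$B - \left(\left(-694\right) \left(-91\right) + \left(\frac{548}{-362} + \frac{2}{\left(114 - 96\right) - 44}\right)\right) = \left(1090022 + i \sqrt{654}\right) - \left(\left(-694\right) \left(-91\right) + \left(\frac{548}{-362} + \frac{2}{\left(114 - 96\right) - 44}\right)\right) = \left(1090022 + i \sqrt{654}\right) - \left(63154 + \left(548 \left(- \frac{1}{362}\right) + \frac{2}{18 - 44}\right)\right) = \left(1090022 + i \sqrt{654}\right) - \left(63154 - \left(\frac{274}{181} - \frac{2}{-26}\right)\right) = \left(1090022 + i \sqrt{654}\right) - \left(63154 + \left(- \frac{274}{181} + 2 \left(- \frac{1}{26}\right)\right)\right) = \left(1090022 + i \sqrt{654}\right) - \left(63154 - \frac{3743}{2353}\right) = \left(1090022 + i \sqrt{654}\right) - \frac{148597619}{2353} = \frac{2416224147}{2353} + i \sqrt{654}$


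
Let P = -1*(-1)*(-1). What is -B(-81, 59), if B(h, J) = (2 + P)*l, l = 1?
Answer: -1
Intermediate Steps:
P = -1 (P = 1*(-1) = -1)
B(h, J) = 1 (B(h, J) = (2 - 1)*1 = 1*1 = 1)
-B(-81, 59) = -1*1 = -1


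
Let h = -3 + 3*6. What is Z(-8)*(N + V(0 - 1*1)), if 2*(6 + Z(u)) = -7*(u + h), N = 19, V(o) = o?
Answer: -549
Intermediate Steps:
h = 15 (h = -3 + 18 = 15)
Z(u) = -117/2 - 7*u/2 (Z(u) = -6 + (-7*(u + 15))/2 = -6 + (-7*(15 + u))/2 = -6 + (-105 - 7*u)/2 = -6 + (-105/2 - 7*u/2) = -117/2 - 7*u/2)
Z(-8)*(N + V(0 - 1*1)) = (-117/2 - 7/2*(-8))*(19 + (0 - 1*1)) = (-117/2 + 28)*(19 + (0 - 1)) = -61*(19 - 1)/2 = -61/2*18 = -549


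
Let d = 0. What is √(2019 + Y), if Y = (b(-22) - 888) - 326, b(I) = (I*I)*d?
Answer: √805 ≈ 28.373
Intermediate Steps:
b(I) = 0 (b(I) = (I*I)*0 = I²*0 = 0)
Y = -1214 (Y = (0 - 888) - 326 = -888 - 326 = -1214)
√(2019 + Y) = √(2019 - 1214) = √805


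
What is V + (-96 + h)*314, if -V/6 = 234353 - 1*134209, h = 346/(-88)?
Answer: -13909337/22 ≈ -6.3224e+5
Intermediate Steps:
h = -173/44 (h = 346*(-1/88) = -173/44 ≈ -3.9318)
V = -600864 (V = -6*(234353 - 1*134209) = -6*(234353 - 134209) = -6*100144 = -600864)
V + (-96 + h)*314 = -600864 + (-96 - 173/44)*314 = -600864 - 4397/44*314 = -600864 - 690329/22 = -13909337/22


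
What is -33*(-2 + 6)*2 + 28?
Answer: -236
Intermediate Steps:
-33*(-2 + 6)*2 + 28 = -132*2 + 28 = -33*8 + 28 = -264 + 28 = -236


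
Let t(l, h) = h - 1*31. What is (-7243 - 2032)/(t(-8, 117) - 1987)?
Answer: 9275/1901 ≈ 4.8790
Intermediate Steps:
t(l, h) = -31 + h (t(l, h) = h - 31 = -31 + h)
(-7243 - 2032)/(t(-8, 117) - 1987) = (-7243 - 2032)/((-31 + 117) - 1987) = -9275/(86 - 1987) = -9275/(-1901) = -9275*(-1/1901) = 9275/1901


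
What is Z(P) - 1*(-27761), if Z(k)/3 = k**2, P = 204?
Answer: 152609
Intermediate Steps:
Z(k) = 3*k**2
Z(P) - 1*(-27761) = 3*204**2 - 1*(-27761) = 3*41616 + 27761 = 124848 + 27761 = 152609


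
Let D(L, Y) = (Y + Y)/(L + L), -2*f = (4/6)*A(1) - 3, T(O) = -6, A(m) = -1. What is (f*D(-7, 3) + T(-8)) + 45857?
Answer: 641903/14 ≈ 45850.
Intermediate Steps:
f = 11/6 (f = -((4/6)*(-1) - 3)/2 = -((4*(⅙))*(-1) - 3)/2 = -((⅔)*(-1) - 3)/2 = -(-⅔ - 3)/2 = -½*(-11/3) = 11/6 ≈ 1.8333)
D(L, Y) = Y/L (D(L, Y) = (2*Y)/((2*L)) = (2*Y)*(1/(2*L)) = Y/L)
(f*D(-7, 3) + T(-8)) + 45857 = (11*(3/(-7))/6 - 6) + 45857 = (11*(3*(-⅐))/6 - 6) + 45857 = ((11/6)*(-3/7) - 6) + 45857 = (-11/14 - 6) + 45857 = -95/14 + 45857 = 641903/14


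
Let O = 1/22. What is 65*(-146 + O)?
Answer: -208715/22 ≈ -9487.0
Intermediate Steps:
O = 1/22 ≈ 0.045455
65*(-146 + O) = 65*(-146 + 1/22) = 65*(-3211/22) = -208715/22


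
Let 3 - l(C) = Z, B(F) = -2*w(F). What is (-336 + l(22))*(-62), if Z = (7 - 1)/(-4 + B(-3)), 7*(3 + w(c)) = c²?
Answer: 19995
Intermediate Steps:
w(c) = -3 + c²/7
B(F) = 6 - 2*F²/7 (B(F) = -2*(-3 + F²/7) = 6 - 2*F²/7)
Z = -21/2 (Z = (7 - 1)/(-4 + (6 - 2/7*(-3)²)) = 6/(-4 + (6 - 2/7*9)) = 6/(-4 + (6 - 18/7)) = 6/(-4 + 24/7) = 6/(-4/7) = 6*(-7/4) = -21/2 ≈ -10.500)
l(C) = 27/2 (l(C) = 3 - 1*(-21/2) = 3 + 21/2 = 27/2)
(-336 + l(22))*(-62) = (-336 + 27/2)*(-62) = -645/2*(-62) = 19995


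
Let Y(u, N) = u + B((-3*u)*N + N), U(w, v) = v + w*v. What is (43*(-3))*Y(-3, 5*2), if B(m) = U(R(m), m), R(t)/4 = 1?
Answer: -64113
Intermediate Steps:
R(t) = 4 (R(t) = 4*1 = 4)
U(w, v) = v + v*w
B(m) = 5*m (B(m) = m*(1 + 4) = m*5 = 5*m)
Y(u, N) = u + 5*N - 15*N*u (Y(u, N) = u + 5*((-3*u)*N + N) = u + 5*(-3*N*u + N) = u + 5*(N - 3*N*u) = u + (5*N - 15*N*u) = u + 5*N - 15*N*u)
(43*(-3))*Y(-3, 5*2) = (43*(-3))*(-3 - 5*5*2*(-1 + 3*(-3))) = -129*(-3 - 5*10*(-1 - 9)) = -129*(-3 - 5*10*(-10)) = -129*(-3 + 500) = -129*497 = -64113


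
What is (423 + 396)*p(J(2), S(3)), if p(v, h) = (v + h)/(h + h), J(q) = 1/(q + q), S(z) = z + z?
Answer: 6825/16 ≈ 426.56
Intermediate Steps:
S(z) = 2*z
J(q) = 1/(2*q)
p(v, h) = (h + v)/(2*h) (p(v, h) = (h + v)/((2*h)) = (h + v)*(1/(2*h)) = (h + v)/(2*h))
(423 + 396)*p(J(2), S(3)) = (423 + 396)*((2*3 + (½)/2)/(2*((2*3)))) = 819*((½)*(6 + (½)*(½))/6) = 819*((½)*(⅙)*(6 + ¼)) = 819*((½)*(⅙)*(25/4)) = 819*(25/48) = 6825/16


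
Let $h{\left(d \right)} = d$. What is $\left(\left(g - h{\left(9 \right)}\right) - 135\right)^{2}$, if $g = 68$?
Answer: $5776$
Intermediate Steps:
$\left(\left(g - h{\left(9 \right)}\right) - 135\right)^{2} = \left(\left(68 - 9\right) - 135\right)^{2} = \left(59 - 135\right)^{2} = \left(-76\right)^{2} = 5776$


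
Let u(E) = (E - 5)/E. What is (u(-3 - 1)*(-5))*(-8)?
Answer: 90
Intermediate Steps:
u(E) = (-5 + E)/E
(u(-3 - 1)*(-5))*(-8) = (((-5 + (-3 - 1))/(-3 - 1))*(-5))*(-8) = (((-5 - 4)/(-4))*(-5))*(-8) = (-1/4*(-9)*(-5))*(-8) = ((9/4)*(-5))*(-8) = -45/4*(-8) = 90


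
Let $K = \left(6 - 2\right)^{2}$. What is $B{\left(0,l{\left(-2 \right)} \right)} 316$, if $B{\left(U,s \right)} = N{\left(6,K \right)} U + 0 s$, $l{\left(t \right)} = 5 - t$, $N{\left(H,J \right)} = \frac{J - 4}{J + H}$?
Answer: $0$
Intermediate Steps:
$K = 16$ ($K = 4^{2} = 16$)
$N{\left(H,J \right)} = \frac{-4 + J}{H + J}$
$B{\left(U,s \right)} = \frac{6 U}{11}$ ($B{\left(U,s \right)} = \frac{-4 + 16}{6 + 16} U + 0 s = \frac{1}{22} \cdot 12 U + 0 = \frac{6 U}{11} + 0 = \frac{6 U}{11}$)
$B{\left(0,l{\left(-2 \right)} \right)} 316 = \frac{6}{11} \cdot 0 \cdot 316 = 0 \cdot 316 = 0$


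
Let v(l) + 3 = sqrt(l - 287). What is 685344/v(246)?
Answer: -1028016/25 - 342672*I*sqrt(41)/25 ≈ -41121.0 - 87767.0*I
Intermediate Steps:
v(l) = -3 + sqrt(-287 + l) (v(l) = -3 + sqrt(l - 287) = -3 + sqrt(-287 + l))
685344/v(246) = 685344/(-3 + sqrt(-287 + 246)) = 685344/(-3 + sqrt(-41)) = 685344/(-3 + I*sqrt(41))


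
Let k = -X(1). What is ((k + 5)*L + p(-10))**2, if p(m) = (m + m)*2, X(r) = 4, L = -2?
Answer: 1764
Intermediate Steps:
p(m) = 4*m (p(m) = (2*m)*2 = 4*m)
k = -4 (k = -1*4 = -4)
((k + 5)*L + p(-10))**2 = ((-4 + 5)*(-2) + 4*(-10))**2 = (1*(-2) - 40)**2 = (-2 - 40)**2 = (-42)**2 = 1764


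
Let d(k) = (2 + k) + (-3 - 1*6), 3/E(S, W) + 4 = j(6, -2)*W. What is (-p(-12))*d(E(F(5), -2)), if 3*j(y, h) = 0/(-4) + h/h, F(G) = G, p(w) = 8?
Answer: 428/7 ≈ 61.143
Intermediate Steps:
j(y, h) = ⅓ (j(y, h) = (0/(-4) + h/h)/3 = (0*(-¼) + 1)/3 = (0 + 1)/3 = (⅓)*1 = ⅓)
E(S, W) = 3/(-4 + W/3)
d(k) = -7 + k (d(k) = (2 + k) + (-3 - 6) = (2 + k) - 9 = -7 + k)
(-p(-12))*d(E(F(5), -2)) = (-1*8)*(-7 + 9/(-12 - 2)) = -8*(-7 + 9/(-14)) = -8*(-7 + 9*(-1/14)) = -8*(-7 - 9/14) = -8*(-107/14) = 428/7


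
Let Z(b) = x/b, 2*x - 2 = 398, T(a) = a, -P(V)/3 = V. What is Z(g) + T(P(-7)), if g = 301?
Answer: 6521/301 ≈ 21.664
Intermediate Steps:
P(V) = -3*V
x = 200 (x = 1 + (1/2)*398 = 1 + 199 = 200)
Z(b) = 200/b
Z(g) + T(P(-7)) = 200/301 - 3*(-7) = 200*(1/301) + 21 = 200/301 + 21 = 6521/301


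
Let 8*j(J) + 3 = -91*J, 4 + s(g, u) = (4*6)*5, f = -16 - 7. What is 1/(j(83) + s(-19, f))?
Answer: -2/1657 ≈ -0.0012070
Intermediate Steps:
f = -23
s(g, u) = 116 (s(g, u) = -4 + (4*6)*5 = -4 + 24*5 = -4 + 120 = 116)
j(J) = -3/8 - 91*J/8 (j(J) = -3/8 + (-91*J)/8 = -3/8 - 91*J/8)
1/(j(83) + s(-19, f)) = 1/((-3/8 - 91/8*83) + 116) = 1/((-3/8 - 7553/8) + 116) = 1/(-1889/2 + 116) = 1/(-1657/2) = -2/1657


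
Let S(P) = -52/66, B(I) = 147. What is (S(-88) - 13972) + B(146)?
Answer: -456251/33 ≈ -13826.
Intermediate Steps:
S(P) = -26/33 (S(P) = -52*1/66 = -26/33)
(S(-88) - 13972) + B(146) = (-26/33 - 13972) + 147 = -461102/33 + 147 = -456251/33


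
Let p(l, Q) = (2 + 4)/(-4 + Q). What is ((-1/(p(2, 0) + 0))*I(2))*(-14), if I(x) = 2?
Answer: -56/3 ≈ -18.667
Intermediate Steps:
p(l, Q) = 6/(-4 + Q)
((-1/(p(2, 0) + 0))*I(2))*(-14) = ((-1/(6/(-4 + 0) + 0))*2)*(-14) = ((-1/(6/(-4) + 0))*2)*(-14) = ((-1/(6*(-¼) + 0))*2)*(-14) = ((-1/(-3/2 + 0))*2)*(-14) = ((-1/(-3/2))*2)*(-14) = (-⅔*(-1)*2)*(-14) = ((⅔)*2)*(-14) = (4/3)*(-14) = -56/3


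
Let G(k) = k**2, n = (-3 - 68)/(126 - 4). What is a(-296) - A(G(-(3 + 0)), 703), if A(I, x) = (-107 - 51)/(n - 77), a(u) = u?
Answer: -2820916/9465 ≈ -298.04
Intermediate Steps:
n = -71/122 ≈ -0.58197
A(I, x) = 19276/9465 (A(I, x) = (-107 - 51)/(-71/122 - 77) = -158/(-9465/122) = -158*(-122/9465) = 19276/9465)
a(-296) - A(G(-(3 + 0)), 703) = -296 - 1*19276/9465 = -296 - 19276/9465 = -2820916/9465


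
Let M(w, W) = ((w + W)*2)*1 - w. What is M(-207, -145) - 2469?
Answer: -2966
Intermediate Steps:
M(w, W) = w + 2*W (M(w, W) = ((W + w)*2)*1 - w = (2*W + 2*w)*1 - w = (2*W + 2*w) - w = w + 2*W)
M(-207, -145) - 2469 = (-207 + 2*(-145)) - 2469 = (-207 - 290) - 2469 = -497 - 2469 = -2966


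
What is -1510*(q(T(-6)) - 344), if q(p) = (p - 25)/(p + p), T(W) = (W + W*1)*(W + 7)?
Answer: 6205345/12 ≈ 5.1711e+5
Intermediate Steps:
T(W) = 2*W*(7 + W) (T(W) = (W + W)*(7 + W) = (2*W)*(7 + W) = 2*W*(7 + W))
q(p) = (-25 + p)/(2*p) (q(p) = (-25 + p)/((2*p)) = (-25 + p)*(1/(2*p)) = (-25 + p)/(2*p))
-1510*(q(T(-6)) - 344) = -1510*((-25 + 2*(-6)*(7 - 6))/(2*((2*(-6)*(7 - 6)))) - 344) = -1510*((-25 + 2*(-6)*1)/(2*((2*(-6)*1))) - 344) = -1510*((½)*(-25 - 12)/(-12) - 344) = -1510*((½)*(-1/12)*(-37) - 344) = -1510*(37/24 - 344) = -1510*(-8219/24) = 6205345/12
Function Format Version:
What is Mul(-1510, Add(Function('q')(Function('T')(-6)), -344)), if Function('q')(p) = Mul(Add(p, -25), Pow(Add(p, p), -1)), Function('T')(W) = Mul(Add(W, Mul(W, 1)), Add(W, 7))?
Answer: Rational(6205345, 12) ≈ 5.1711e+5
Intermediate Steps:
Function('T')(W) = Mul(2, W, Add(7, W)) (Function('T')(W) = Mul(Add(W, W), Add(7, W)) = Mul(Mul(2, W), Add(7, W)) = Mul(2, W, Add(7, W)))
Function('q')(p) = Mul(Rational(1, 2), Pow(p, -1), Add(-25, p)) (Function('q')(p) = Mul(Add(-25, p), Pow(Mul(2, p), -1)) = Mul(Add(-25, p), Mul(Rational(1, 2), Pow(p, -1))) = Mul(Rational(1, 2), Pow(p, -1), Add(-25, p)))
Mul(-1510, Add(Function('q')(Function('T')(-6)), -344)) = Mul(-1510, Add(Mul(Rational(1, 2), Pow(Mul(2, -6, Add(7, -6)), -1), Add(-25, Mul(2, -6, Add(7, -6)))), -344)) = Mul(-1510, Add(Mul(Rational(1, 2), Pow(Mul(2, -6, 1), -1), Add(-25, Mul(2, -6, 1))), -344)) = Mul(-1510, Add(Mul(Rational(1, 2), Pow(-12, -1), Add(-25, -12)), -344)) = Mul(-1510, Add(Mul(Rational(1, 2), Rational(-1, 12), -37), -344)) = Mul(-1510, Add(Rational(37, 24), -344)) = Mul(-1510, Rational(-8219, 24)) = Rational(6205345, 12)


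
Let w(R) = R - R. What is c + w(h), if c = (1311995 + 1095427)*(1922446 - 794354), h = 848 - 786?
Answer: 2715793498824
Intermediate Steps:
h = 62
c = 2715793498824 (c = 2407422*1128092 = 2715793498824)
w(R) = 0
c + w(h) = 2715793498824 + 0 = 2715793498824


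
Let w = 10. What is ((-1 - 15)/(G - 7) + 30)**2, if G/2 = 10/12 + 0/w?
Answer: 1089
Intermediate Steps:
G = 5/3 (G = 2*(10/12 + 0/10) = 2*(10*(1/12) + 0*(1/10)) = 2*(5/6 + 0) = 2*(5/6) = 5/3 ≈ 1.6667)
((-1 - 15)/(G - 7) + 30)**2 = ((-1 - 15)/(5/3 - 7) + 30)**2 = (-16/(-16/3) + 30)**2 = (-16*(-3/16) + 30)**2 = (3 + 30)**2 = 33**2 = 1089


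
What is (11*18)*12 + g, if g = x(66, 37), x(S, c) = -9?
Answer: 2367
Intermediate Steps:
g = -9
(11*18)*12 + g = (11*18)*12 - 9 = 198*12 - 9 = 2376 - 9 = 2367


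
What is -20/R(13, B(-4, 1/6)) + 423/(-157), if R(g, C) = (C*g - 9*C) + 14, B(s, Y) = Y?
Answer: -7008/1727 ≈ -4.0579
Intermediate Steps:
R(g, C) = 14 - 9*C + C*g (R(g, C) = (-9*C + C*g) + 14 = 14 - 9*C + C*g)
-20/R(13, B(-4, 1/6)) + 423/(-157) = -20/(14 - 9/6 + 13/6) + 423/(-157) = -20/(14 - 9*⅙ + (⅙)*13) + 423*(-1/157) = -20/(14 - 3/2 + 13/6) - 423/157 = -20/44/3 - 423/157 = -20*3/44 - 423/157 = -15/11 - 423/157 = -7008/1727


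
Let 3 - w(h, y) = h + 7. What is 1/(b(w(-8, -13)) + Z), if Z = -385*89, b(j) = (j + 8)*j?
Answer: -1/34217 ≈ -2.9225e-5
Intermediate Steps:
w(h, y) = -4 - h (w(h, y) = 3 - (h + 7) = 3 - (7 + h) = 3 + (-7 - h) = -4 - h)
b(j) = j*(8 + j) (b(j) = (8 + j)*j = j*(8 + j))
Z = -34265
1/(b(w(-8, -13)) + Z) = 1/((-4 - 1*(-8))*(8 + (-4 - 1*(-8))) - 34265) = 1/((-4 + 8)*(8 + (-4 + 8)) - 34265) = 1/(4*(8 + 4) - 34265) = 1/(4*12 - 34265) = 1/(48 - 34265) = 1/(-34217) = -1/34217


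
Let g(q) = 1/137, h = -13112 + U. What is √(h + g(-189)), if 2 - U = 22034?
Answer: I*√659617599/137 ≈ 187.47*I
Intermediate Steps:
U = -22032 (U = 2 - 1*22034 = 2 - 22034 = -22032)
h = -35144 (h = -13112 - 22032 = -35144)
g(q) = 1/137
√(h + g(-189)) = √(-35144 + 1/137) = √(-4814727/137) = I*√659617599/137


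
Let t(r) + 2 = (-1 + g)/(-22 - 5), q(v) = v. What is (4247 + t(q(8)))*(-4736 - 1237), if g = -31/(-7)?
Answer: -532447157/21 ≈ -2.5355e+7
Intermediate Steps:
g = 31/7 (g = -31*(-⅐) = 31/7 ≈ 4.4286)
t(r) = -134/63 (t(r) = -2 + (-1 + 31/7)/(-22 - 5) = -2 + (24/7)/(-27) = -2 + (24/7)*(-1/27) = -2 - 8/63 = -134/63)
(4247 + t(q(8)))*(-4736 - 1237) = (4247 - 134/63)*(-4736 - 1237) = (267427/63)*(-5973) = -532447157/21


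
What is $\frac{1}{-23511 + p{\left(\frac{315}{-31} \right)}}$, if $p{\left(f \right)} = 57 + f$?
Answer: $- \frac{31}{727389} \approx -4.2618 \cdot 10^{-5}$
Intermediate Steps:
$\frac{1}{-23511 + p{\left(\frac{315}{-31} \right)}} = \frac{1}{-23511 + \left(57 + \frac{315}{-31}\right)} = \frac{1}{-23511 + \left(57 + 315 \left(- \frac{1}{31}\right)\right)} = \frac{1}{-23511 + \left(57 - \frac{315}{31}\right)} = \frac{1}{-23511 + \frac{1452}{31}} = \frac{1}{- \frac{727389}{31}} = - \frac{31}{727389}$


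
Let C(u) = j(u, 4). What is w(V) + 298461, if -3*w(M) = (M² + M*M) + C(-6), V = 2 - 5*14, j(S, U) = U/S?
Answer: 2658407/9 ≈ 2.9538e+5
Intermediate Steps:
C(u) = 4/u
V = -68 (V = 2 - 70 = -68)
w(M) = 2/9 - 2*M²/3 (w(M) = -((M² + M*M) + 4/(-6))/3 = -((M² + M²) + 4*(-⅙))/3 = -(2*M² - ⅔)/3 = -(-⅔ + 2*M²)/3 = 2/9 - 2*M²/3)
w(V) + 298461 = (2/9 - ⅔*(-68)²) + 298461 = (2/9 - ⅔*4624) + 298461 = (2/9 - 9248/3) + 298461 = -27742/9 + 298461 = 2658407/9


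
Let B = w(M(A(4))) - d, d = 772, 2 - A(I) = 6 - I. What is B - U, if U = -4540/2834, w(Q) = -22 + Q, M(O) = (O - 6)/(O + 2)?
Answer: -1127079/1417 ≈ -795.40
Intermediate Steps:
A(I) = -4 + I (A(I) = 2 - (6 - I) = 2 + (-6 + I) = -4 + I)
M(O) = (-6 + O)/(2 + O)
U = -2270/1417 (U = -4540*1/2834 = -2270/1417 ≈ -1.6020)
B = -797 (B = (-22 + (-6 + (-4 + 4))/(2 + (-4 + 4))) - 1*772 = (-22 + (-6 + 0)/(2 + 0)) - 772 = (-22 - 6/2) - 772 = (-22 + (½)*(-6)) - 772 = (-22 - 3) - 772 = -25 - 772 = -797)
B - U = -797 - 1*(-2270/1417) = -797 + 2270/1417 = -1127079/1417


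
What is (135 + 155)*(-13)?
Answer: -3770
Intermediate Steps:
(135 + 155)*(-13) = 290*(-13) = -3770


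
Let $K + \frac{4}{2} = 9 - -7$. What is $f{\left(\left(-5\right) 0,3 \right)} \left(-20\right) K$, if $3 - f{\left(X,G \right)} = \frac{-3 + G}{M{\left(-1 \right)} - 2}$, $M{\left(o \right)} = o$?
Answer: $-840$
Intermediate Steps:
$f{\left(X,G \right)} = 2 + \frac{G}{3}$ ($f{\left(X,G \right)} = 3 - \frac{-3 + G}{-1 - 2} = 3 - \frac{-3 + G}{-3} = 3 - \left(-3 + G\right) \left(- \frac{1}{3}\right) = 3 - \left(1 - \frac{G}{3}\right) = 3 + \left(-1 + \frac{G}{3}\right) = 2 + \frac{G}{3}$)
$K = 14$ ($K = -2 + \left(9 - -7\right) = -2 + \left(9 + 7\right) = -2 + 16 = 14$)
$f{\left(\left(-5\right) 0,3 \right)} \left(-20\right) K = \left(2 + \frac{1}{3} \cdot 3\right) \left(-20\right) 14 = \left(2 + 1\right) \left(-20\right) 14 = 3 \left(-20\right) 14 = \left(-60\right) 14 = -840$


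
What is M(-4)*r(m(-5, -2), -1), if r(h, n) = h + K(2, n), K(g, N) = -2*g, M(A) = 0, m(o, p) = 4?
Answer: 0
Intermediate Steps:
r(h, n) = -4 + h (r(h, n) = h - 2*2 = h - 4 = -4 + h)
M(-4)*r(m(-5, -2), -1) = 0*(-4 + 4) = 0*0 = 0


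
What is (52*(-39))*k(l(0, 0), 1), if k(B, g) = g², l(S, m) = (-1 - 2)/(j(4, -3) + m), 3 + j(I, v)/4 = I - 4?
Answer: -2028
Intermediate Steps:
j(I, v) = -28 + 4*I (j(I, v) = -12 + 4*(I - 4) = -12 + 4*(-4 + I) = -12 + (-16 + 4*I) = -28 + 4*I)
l(S, m) = -3/(-12 + m) (l(S, m) = (-1 - 2)/((-28 + 4*4) + m) = -3/((-28 + 16) + m) = -3/(-12 + m))
(52*(-39))*k(l(0, 0), 1) = (52*(-39))*1² = -2028*1 = -2028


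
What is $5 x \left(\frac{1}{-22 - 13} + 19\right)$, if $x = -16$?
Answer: $- \frac{10624}{7} \approx -1517.7$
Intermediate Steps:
$5 x \left(\frac{1}{-22 - 13} + 19\right) = 5 \left(-16\right) \left(\frac{1}{-22 - 13} + 19\right) = - 80 \left(\frac{1}{-35} + 19\right) = - 80 \left(- \frac{1}{35} + 19\right) = \left(-80\right) \frac{664}{35} = - \frac{10624}{7}$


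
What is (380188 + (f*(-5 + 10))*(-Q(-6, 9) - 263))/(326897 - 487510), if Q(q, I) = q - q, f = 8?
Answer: -369668/160613 ≈ -2.3016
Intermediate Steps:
Q(q, I) = 0
(380188 + (f*(-5 + 10))*(-Q(-6, 9) - 263))/(326897 - 487510) = (380188 + (8*(-5 + 10))*(-1*0 - 263))/(326897 - 487510) = (380188 + (8*5)*(0 - 263))/(-160613) = (380188 + 40*(-263))*(-1/160613) = (380188 - 10520)*(-1/160613) = 369668*(-1/160613) = -369668/160613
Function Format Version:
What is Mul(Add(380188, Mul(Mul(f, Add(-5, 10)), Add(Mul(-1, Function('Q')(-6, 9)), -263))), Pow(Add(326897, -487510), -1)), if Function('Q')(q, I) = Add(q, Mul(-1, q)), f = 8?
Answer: Rational(-369668, 160613) ≈ -2.3016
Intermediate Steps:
Function('Q')(q, I) = 0
Mul(Add(380188, Mul(Mul(f, Add(-5, 10)), Add(Mul(-1, Function('Q')(-6, 9)), -263))), Pow(Add(326897, -487510), -1)) = Mul(Add(380188, Mul(Mul(8, Add(-5, 10)), Add(Mul(-1, 0), -263))), Pow(Add(326897, -487510), -1)) = Mul(Add(380188, Mul(Mul(8, 5), Add(0, -263))), Pow(-160613, -1)) = Mul(Add(380188, Mul(40, -263)), Rational(-1, 160613)) = Mul(Add(380188, -10520), Rational(-1, 160613)) = Mul(369668, Rational(-1, 160613)) = Rational(-369668, 160613)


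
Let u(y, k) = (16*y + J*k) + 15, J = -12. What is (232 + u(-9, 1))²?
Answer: 8281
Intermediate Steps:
u(y, k) = 15 - 12*k + 16*y (u(y, k) = (16*y - 12*k) + 15 = (-12*k + 16*y) + 15 = 15 - 12*k + 16*y)
(232 + u(-9, 1))² = (232 + (15 - 12*1 + 16*(-9)))² = (232 + (15 - 12 - 144))² = (232 - 141)² = 91² = 8281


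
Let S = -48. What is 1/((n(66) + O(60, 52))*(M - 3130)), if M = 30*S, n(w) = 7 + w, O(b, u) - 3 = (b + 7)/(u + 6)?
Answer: -29/10225375 ≈ -2.8361e-6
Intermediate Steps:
O(b, u) = 3 + (7 + b)/(6 + u) (O(b, u) = 3 + (b + 7)/(u + 6) = 3 + (7 + b)/(6 + u))
M = -1440 (M = 30*(-48) = -1440)
1/((n(66) + O(60, 52))*(M - 3130)) = 1/(((7 + 66) + (25 + 60 + 3*52)/(6 + 52))*(-1440 - 3130)) = 1/((73 + (25 + 60 + 156)/58)*(-4570)) = 1/((73 + (1/58)*241)*(-4570)) = 1/((73 + 241/58)*(-4570)) = 1/((4475/58)*(-4570)) = 1/(-10225375/29) = -29/10225375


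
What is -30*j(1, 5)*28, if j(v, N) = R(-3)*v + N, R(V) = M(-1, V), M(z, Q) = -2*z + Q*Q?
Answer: -13440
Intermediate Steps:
M(z, Q) = Q**2 - 2*z (M(z, Q) = -2*z + Q**2 = Q**2 - 2*z)
R(V) = 2 + V**2 (R(V) = V**2 - 2*(-1) = V**2 + 2 = 2 + V**2)
j(v, N) = N + 11*v (j(v, N) = (2 + (-3)**2)*v + N = (2 + 9)*v + N = 11*v + N = N + 11*v)
-30*j(1, 5)*28 = -30*(5 + 11*1)*28 = -30*(5 + 11)*28 = -30*16*28 = -480*28 = -13440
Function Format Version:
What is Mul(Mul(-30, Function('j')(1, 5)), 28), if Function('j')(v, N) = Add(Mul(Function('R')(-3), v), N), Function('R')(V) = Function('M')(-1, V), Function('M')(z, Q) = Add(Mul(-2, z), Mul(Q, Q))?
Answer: -13440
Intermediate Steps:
Function('M')(z, Q) = Add(Pow(Q, 2), Mul(-2, z)) (Function('M')(z, Q) = Add(Mul(-2, z), Pow(Q, 2)) = Add(Pow(Q, 2), Mul(-2, z)))
Function('R')(V) = Add(2, Pow(V, 2)) (Function('R')(V) = Add(Pow(V, 2), Mul(-2, -1)) = Add(Pow(V, 2), 2) = Add(2, Pow(V, 2)))
Function('j')(v, N) = Add(N, Mul(11, v)) (Function('j')(v, N) = Add(Mul(Add(2, Pow(-3, 2)), v), N) = Add(Mul(Add(2, 9), v), N) = Add(Mul(11, v), N) = Add(N, Mul(11, v)))
Mul(Mul(-30, Function('j')(1, 5)), 28) = Mul(Mul(-30, Add(5, Mul(11, 1))), 28) = Mul(Mul(-30, Add(5, 11)), 28) = Mul(Mul(-30, 16), 28) = Mul(-480, 28) = -13440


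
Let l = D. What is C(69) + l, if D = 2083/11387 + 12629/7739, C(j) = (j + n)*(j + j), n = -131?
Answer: -753828957348/88123993 ≈ -8554.2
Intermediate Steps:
C(j) = 2*j*(-131 + j) (C(j) = (j - 131)*(j + j) = (-131 + j)*(2*j) = 2*j*(-131 + j))
D = 159926760/88123993 (D = 2083*(1/11387) + 12629*(1/7739) = 2083/11387 + 12629/7739 = 159926760/88123993 ≈ 1.8148)
l = 159926760/88123993 ≈ 1.8148
C(69) + l = 2*69*(-131 + 69) + 159926760/88123993 = 2*69*(-62) + 159926760/88123993 = -8556 + 159926760/88123993 = -753828957348/88123993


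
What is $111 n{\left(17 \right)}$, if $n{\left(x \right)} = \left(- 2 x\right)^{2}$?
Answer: $128316$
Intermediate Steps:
$n{\left(x \right)} = 4 x^{2}$
$111 n{\left(17 \right)} = 111 \cdot 4 \cdot 17^{2} = 111 \cdot 4 \cdot 289 = 111 \cdot 1156 = 128316$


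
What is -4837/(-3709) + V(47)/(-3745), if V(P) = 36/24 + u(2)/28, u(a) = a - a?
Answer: 36218003/27780410 ≈ 1.3037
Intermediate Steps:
u(a) = 0
V(P) = 3/2 (V(P) = 36/24 + 0/28 = 36*(1/24) + 0*(1/28) = 3/2 + 0 = 3/2)
-4837/(-3709) + V(47)/(-3745) = -4837/(-3709) + (3/2)/(-3745) = -4837*(-1/3709) + (3/2)*(-1/3745) = 4837/3709 - 3/7490 = 36218003/27780410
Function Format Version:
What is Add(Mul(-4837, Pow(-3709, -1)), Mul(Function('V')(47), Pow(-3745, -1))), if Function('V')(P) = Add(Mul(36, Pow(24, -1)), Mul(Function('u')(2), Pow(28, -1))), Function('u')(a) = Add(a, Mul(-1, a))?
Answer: Rational(36218003, 27780410) ≈ 1.3037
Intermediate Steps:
Function('u')(a) = 0
Function('V')(P) = Rational(3, 2) (Function('V')(P) = Add(Mul(36, Pow(24, -1)), Mul(0, Pow(28, -1))) = Add(Mul(36, Rational(1, 24)), Mul(0, Rational(1, 28))) = Add(Rational(3, 2), 0) = Rational(3, 2))
Add(Mul(-4837, Pow(-3709, -1)), Mul(Function('V')(47), Pow(-3745, -1))) = Add(Mul(-4837, Pow(-3709, -1)), Mul(Rational(3, 2), Pow(-3745, -1))) = Add(Mul(-4837, Rational(-1, 3709)), Mul(Rational(3, 2), Rational(-1, 3745))) = Add(Rational(4837, 3709), Rational(-3, 7490)) = Rational(36218003, 27780410)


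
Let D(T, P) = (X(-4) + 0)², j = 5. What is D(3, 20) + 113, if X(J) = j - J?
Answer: 194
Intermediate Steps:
X(J) = 5 - J
D(T, P) = 81 (D(T, P) = ((5 - 1*(-4)) + 0)² = ((5 + 4) + 0)² = (9 + 0)² = 9² = 81)
D(3, 20) + 113 = 81 + 113 = 194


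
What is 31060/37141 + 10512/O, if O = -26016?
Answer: 8700641/20130422 ≈ 0.43221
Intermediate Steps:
31060/37141 + 10512/O = 31060/37141 + 10512/(-26016) = 31060*(1/37141) + 10512*(-1/26016) = 31060/37141 - 219/542 = 8700641/20130422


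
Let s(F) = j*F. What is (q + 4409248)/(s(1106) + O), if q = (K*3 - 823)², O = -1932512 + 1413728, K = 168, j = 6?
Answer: -4511009/512148 ≈ -8.8080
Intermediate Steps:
O = -518784
s(F) = 6*F
q = 101761 (q = (168*3 - 823)² = (504 - 823)² = (-319)² = 101761)
(q + 4409248)/(s(1106) + O) = (101761 + 4409248)/(6*1106 - 518784) = 4511009/(6636 - 518784) = 4511009/(-512148) = 4511009*(-1/512148) = -4511009/512148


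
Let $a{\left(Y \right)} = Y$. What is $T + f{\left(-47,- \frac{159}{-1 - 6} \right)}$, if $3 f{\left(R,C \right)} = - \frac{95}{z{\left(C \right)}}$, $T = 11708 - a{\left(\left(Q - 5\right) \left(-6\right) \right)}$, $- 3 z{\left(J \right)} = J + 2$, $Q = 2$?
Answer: $\frac{2023035}{173} \approx 11694.0$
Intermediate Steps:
$z{\left(J \right)} = - \frac{2}{3} - \frac{J}{3}$ ($z{\left(J \right)} = - \frac{J + 2}{3} = - \frac{2 + J}{3} = - \frac{2}{3} - \frac{J}{3}$)
$T = 11690$ ($T = 11708 - \left(2 - 5\right) \left(-6\right) = 11708 - \left(-3\right) \left(-6\right) = 11708 - 18 = 11690$)
$f{\left(R,C \right)} = - \frac{95}{3 \left(- \frac{2}{3} - \frac{C}{3}\right)}$ ($f{\left(R,C \right)} = \frac{\left(-95\right) \frac{1}{- \frac{2}{3} - \frac{C}{3}}}{3} = - \frac{95}{3 \left(- \frac{2}{3} - \frac{C}{3}\right)}$)
$T + f{\left(-47,- \frac{159}{-1 - 6} \right)} = 11690 + \frac{95}{2 - \frac{159}{-1 - 6}} = 11690 + \frac{95}{2 - \frac{159}{-7}} = 11690 + \frac{95}{2 - - \frac{159}{7}} = 11690 + \frac{95}{2 + \frac{159}{7}} = 11690 + \frac{95}{\frac{173}{7}} = 11690 + 95 \cdot \frac{7}{173} = 11690 + \frac{665}{173} = \frac{2023035}{173}$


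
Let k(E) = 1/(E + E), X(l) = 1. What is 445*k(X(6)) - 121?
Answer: 203/2 ≈ 101.50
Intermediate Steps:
k(E) = 1/(2*E)
445*k(X(6)) - 121 = 445*((1/2)/1) - 121 = 445*((1/2)*1) - 121 = 445*(1/2) - 121 = 445/2 - 121 = 203/2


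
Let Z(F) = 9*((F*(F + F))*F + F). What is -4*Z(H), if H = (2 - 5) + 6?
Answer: -2052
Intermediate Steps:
H = 3 (H = -3 + 6 = 3)
Z(F) = 9*F + 18*F³ (Z(F) = 9*((F*(2*F))*F + F) = 9*((2*F²)*F + F) = 9*(2*F³ + F) = 9*(F + 2*F³) = 9*F + 18*F³)
-4*Z(H) = -4*(9*3 + 18*3³) = -4*(27 + 18*27) = -4*(27 + 486) = -4*513 = -2052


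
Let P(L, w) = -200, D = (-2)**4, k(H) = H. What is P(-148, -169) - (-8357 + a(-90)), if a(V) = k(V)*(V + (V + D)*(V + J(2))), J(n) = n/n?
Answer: 592797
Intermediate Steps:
J(n) = 1
D = 16
a(V) = V*(V + (1 + V)*(16 + V)) (a(V) = V*(V + (V + 16)*(V + 1)) = V*(V + (16 + V)*(1 + V)) = V*(V + (1 + V)*(16 + V)))
P(-148, -169) - (-8357 + a(-90)) = -200 - (-8357 - 90*(16 + (-90)**2 + 18*(-90))) = -200 - (-8357 - 90*(16 + 8100 - 1620)) = -200 - (-8357 - 90*6496) = -200 - (-8357 - 584640) = -200 - 1*(-592997) = -200 + 592997 = 592797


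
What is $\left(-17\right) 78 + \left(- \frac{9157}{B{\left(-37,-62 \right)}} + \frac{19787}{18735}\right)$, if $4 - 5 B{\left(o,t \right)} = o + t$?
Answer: $- \frac{3414532744}{1929705} \approx -1769.5$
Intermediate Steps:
$B{\left(o,t \right)} = \frac{4}{5} - \frac{o}{5} - \frac{t}{5}$ ($B{\left(o,t \right)} = \frac{4}{5} - \frac{o + t}{5} = \frac{4}{5} - \left(\frac{o}{5} + \frac{t}{5}\right) = \frac{4}{5} - \frac{o}{5} - \frac{t}{5}$)
$\left(-17\right) 78 + \left(- \frac{9157}{B{\left(-37,-62 \right)}} + \frac{19787}{18735}\right) = \left(-17\right) 78 + \left(- \frac{9157}{\frac{4}{5} - - \frac{37}{5} - - \frac{62}{5}} + \frac{19787}{18735}\right) = -1326 + \left(- \frac{9157}{\frac{4}{5} + \frac{37}{5} + \frac{62}{5}} + 19787 \cdot \frac{1}{18735}\right) = -1326 + \left(- \frac{9157}{\frac{103}{5}} + \frac{19787}{18735}\right) = -1326 + \left(\left(-9157\right) \frac{5}{103} + \frac{19787}{18735}\right) = -1326 + \left(- \frac{45785}{103} + \frac{19787}{18735}\right) = -1326 - \frac{855743914}{1929705} = - \frac{3414532744}{1929705}$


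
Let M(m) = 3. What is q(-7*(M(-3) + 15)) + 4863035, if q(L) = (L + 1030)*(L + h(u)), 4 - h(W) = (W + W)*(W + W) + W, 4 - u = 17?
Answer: 4153395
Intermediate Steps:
u = -13 (u = 4 - 1*17 = 4 - 17 = -13)
h(W) = 4 - W - 4*W² (h(W) = 4 - ((W + W)*(W + W) + W) = 4 - ((2*W)*(2*W) + W) = 4 - (4*W² + W) = 4 - (W + 4*W²) = 4 + (-W - 4*W²) = 4 - W - 4*W²)
q(L) = (-659 + L)*(1030 + L) (q(L) = (L + 1030)*(L + (4 - 1*(-13) - 4*(-13)²)) = (1030 + L)*(L + (4 + 13 - 4*169)) = (1030 + L)*(L + (4 + 13 - 676)) = (1030 + L)*(L - 659) = (1030 + L)*(-659 + L) = (-659 + L)*(1030 + L))
q(-7*(M(-3) + 15)) + 4863035 = (-678770 + (-7*(3 + 15))² + 371*(-7*(3 + 15))) + 4863035 = (-678770 + (-7*18)² + 371*(-7*18)) + 4863035 = (-678770 + (-126)² + 371*(-126)) + 4863035 = (-678770 + 15876 - 46746) + 4863035 = -709640 + 4863035 = 4153395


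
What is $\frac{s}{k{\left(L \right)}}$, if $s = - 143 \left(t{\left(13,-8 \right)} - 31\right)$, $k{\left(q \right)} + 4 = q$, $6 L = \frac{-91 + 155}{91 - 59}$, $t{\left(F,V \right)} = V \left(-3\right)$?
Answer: $-273$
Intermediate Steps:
$t{\left(F,V \right)} = - 3 V$
$L = \frac{1}{3}$ ($L = \frac{\left(-91 + 155\right) \frac{1}{91 - 59}}{6} = \frac{64 \cdot \frac{1}{32}}{6} = \frac{1}{6} \cdot 2 = \frac{1}{3} \approx 0.33333$)
$k{\left(q \right)} = -4 + q$
$s = 1001$ ($s = - 143 \left(\left(-3\right) \left(-8\right) - 31\right) = - 143 \left(24 - 31\right) = \left(-143\right) \left(-7\right) = 1001$)
$\frac{s}{k{\left(L \right)}} = \frac{1001}{-4 + \frac{1}{3}} = \frac{1001}{- \frac{11}{3}} = 1001 \left(- \frac{3}{11}\right) = -273$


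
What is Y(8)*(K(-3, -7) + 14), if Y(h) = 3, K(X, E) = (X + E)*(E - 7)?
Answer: 462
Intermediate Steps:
K(X, E) = (-7 + E)*(E + X) (K(X, E) = (E + X)*(-7 + E) = (-7 + E)*(E + X))
Y(8)*(K(-3, -7) + 14) = 3*(((-7)**2 - 7*(-7) - 7*(-3) - 7*(-3)) + 14) = 3*((49 + 49 + 21 + 21) + 14) = 3*(140 + 14) = 3*154 = 462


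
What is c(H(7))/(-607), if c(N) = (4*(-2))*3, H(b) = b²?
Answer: 24/607 ≈ 0.039539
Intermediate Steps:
c(N) = -24 (c(N) = -8*3 = -24)
c(H(7))/(-607) = -24/(-607) = -24*(-1/607) = 24/607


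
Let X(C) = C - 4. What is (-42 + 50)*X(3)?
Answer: -8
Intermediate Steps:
X(C) = -4 + C
(-42 + 50)*X(3) = (-42 + 50)*(-4 + 3) = 8*(-1) = -8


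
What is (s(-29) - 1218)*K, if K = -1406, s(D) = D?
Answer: 1753282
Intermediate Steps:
(s(-29) - 1218)*K = (-29 - 1218)*(-1406) = -1247*(-1406) = 1753282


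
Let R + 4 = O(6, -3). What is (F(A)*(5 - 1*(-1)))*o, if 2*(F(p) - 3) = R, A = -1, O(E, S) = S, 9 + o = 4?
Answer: 15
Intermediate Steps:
o = -5 (o = -9 + 4 = -5)
R = -7 (R = -4 - 3 = -7)
F(p) = -1/2 (F(p) = 3 + (1/2)*(-7) = 3 - 7/2 = -1/2)
(F(A)*(5 - 1*(-1)))*o = -(5 - 1*(-1))/2*(-5) = -(5 + 1)/2*(-5) = -1/2*6*(-5) = -3*(-5) = 15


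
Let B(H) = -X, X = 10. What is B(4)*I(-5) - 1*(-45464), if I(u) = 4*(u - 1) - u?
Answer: 45654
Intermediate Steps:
B(H) = -10 (B(H) = -1*10 = -10)
I(u) = -4 + 3*u (I(u) = 4*(-1 + u) - u = (-4 + 4*u) - u = -4 + 3*u)
B(4)*I(-5) - 1*(-45464) = -10*(-4 + 3*(-5)) - 1*(-45464) = -10*(-4 - 15) + 45464 = -10*(-19) + 45464 = 190 + 45464 = 45654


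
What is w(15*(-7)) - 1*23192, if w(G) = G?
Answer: -23297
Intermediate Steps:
w(15*(-7)) - 1*23192 = 15*(-7) - 1*23192 = -105 - 23192 = -23297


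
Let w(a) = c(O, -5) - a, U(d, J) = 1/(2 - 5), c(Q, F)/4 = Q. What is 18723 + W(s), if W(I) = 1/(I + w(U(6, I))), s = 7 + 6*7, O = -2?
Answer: 2321655/124 ≈ 18723.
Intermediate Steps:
s = 49 (s = 7 + 42 = 49)
c(Q, F) = 4*Q
U(d, J) = -⅓ (U(d, J) = 1/(-3) = -⅓)
w(a) = -8 - a (w(a) = 4*(-2) - a = -8 - a)
W(I) = 1/(-23/3 + I) (W(I) = 1/(I + (-8 - 1*(-⅓))) = 1/(I + (-8 + ⅓)) = 1/(I - 23/3) = 1/(-23/3 + I))
18723 + W(s) = 18723 + 3/(-23 + 3*49) = 18723 + 3/(-23 + 147) = 18723 + 3/124 = 2321655/124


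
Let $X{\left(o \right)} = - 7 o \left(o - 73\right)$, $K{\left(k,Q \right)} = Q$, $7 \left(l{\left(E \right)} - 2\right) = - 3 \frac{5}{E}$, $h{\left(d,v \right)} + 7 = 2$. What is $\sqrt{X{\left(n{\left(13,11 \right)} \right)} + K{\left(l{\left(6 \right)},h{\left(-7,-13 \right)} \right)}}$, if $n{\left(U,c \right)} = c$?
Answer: $\sqrt{4769} \approx 69.058$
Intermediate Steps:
$h{\left(d,v \right)} = -5$ ($h{\left(d,v \right)} = -7 + 2 = -5$)
$l{\left(E \right)} = 2 - \frac{15}{7 E}$ ($l{\left(E \right)} = 2 + \frac{\left(-3\right) \frac{5}{E}}{7} = 2 + \frac{\left(-15\right) \frac{1}{E}}{7} = 2 - \frac{15}{7 E}$)
$X{\left(o \right)} = - 7 o \left(-73 + o\right)$
$\sqrt{X{\left(n{\left(13,11 \right)} \right)} + K{\left(l{\left(6 \right)},h{\left(-7,-13 \right)} \right)}} = \sqrt{7 \cdot 11 \left(73 - 11\right) - 5} = \sqrt{7 \cdot 11 \cdot 62 - 5} = \sqrt{4774 - 5} = \sqrt{4769}$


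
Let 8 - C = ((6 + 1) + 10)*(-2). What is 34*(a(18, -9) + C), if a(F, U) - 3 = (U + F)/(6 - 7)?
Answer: 1224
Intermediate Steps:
a(F, U) = 3 - F - U (a(F, U) = 3 + (U + F)/(6 - 7) = 3 + (F + U)/(-1) = 3 + (F + U)*(-1) = 3 + (-F - U) = 3 - F - U)
C = 42 (C = 8 - ((6 + 1) + 10)*(-2) = 8 - (7 + 10)*(-2) = 8 - 17*(-2) = 8 - 1*(-34) = 8 + 34 = 42)
34*(a(18, -9) + C) = 34*((3 - 1*18 - 1*(-9)) + 42) = 34*((3 - 18 + 9) + 42) = 34*(-6 + 42) = 34*36 = 1224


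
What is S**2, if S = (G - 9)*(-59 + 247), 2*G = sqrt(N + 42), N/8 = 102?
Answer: 10444152 - 318096*sqrt(858) ≈ 1.1266e+6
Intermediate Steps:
N = 816 (N = 8*102 = 816)
G = sqrt(858)/2 (G = sqrt(816 + 42)/2 = sqrt(858)/2 ≈ 14.646)
S = -1692 + 94*sqrt(858) (S = (sqrt(858)/2 - 9)*(-59 + 247) = (-9 + sqrt(858)/2)*188 = -1692 + 94*sqrt(858) ≈ 1061.4)
S**2 = (-1692 + 94*sqrt(858))**2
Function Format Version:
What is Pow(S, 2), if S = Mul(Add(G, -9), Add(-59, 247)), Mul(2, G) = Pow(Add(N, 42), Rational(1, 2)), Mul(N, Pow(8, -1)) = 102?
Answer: Add(10444152, Mul(-318096, Pow(858, Rational(1, 2)))) ≈ 1.1266e+6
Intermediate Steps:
N = 816 (N = Mul(8, 102) = 816)
G = Mul(Rational(1, 2), Pow(858, Rational(1, 2))) (G = Mul(Rational(1, 2), Pow(Add(816, 42), Rational(1, 2))) = Mul(Rational(1, 2), Pow(858, Rational(1, 2))) ≈ 14.646)
S = Add(-1692, Mul(94, Pow(858, Rational(1, 2)))) (S = Mul(Add(Mul(Rational(1, 2), Pow(858, Rational(1, 2))), -9), Add(-59, 247)) = Mul(Add(-9, Mul(Rational(1, 2), Pow(858, Rational(1, 2)))), 188) = Add(-1692, Mul(94, Pow(858, Rational(1, 2)))) ≈ 1061.4)
Pow(S, 2) = Pow(Add(-1692, Mul(94, Pow(858, Rational(1, 2)))), 2)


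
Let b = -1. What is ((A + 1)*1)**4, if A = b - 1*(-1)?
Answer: 1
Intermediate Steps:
A = 0 (A = -1 - 1*(-1) = -1 + 1 = 0)
((A + 1)*1)**4 = ((0 + 1)*1)**4 = (1*1)**4 = 1**4 = 1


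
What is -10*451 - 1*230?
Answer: -4740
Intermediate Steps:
-10*451 - 1*230 = -4510 - 230 = -4740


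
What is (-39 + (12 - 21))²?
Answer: 2304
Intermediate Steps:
(-39 + (12 - 21))² = (-39 - 9)² = (-48)² = 2304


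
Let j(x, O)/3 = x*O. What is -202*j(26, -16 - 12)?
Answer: 441168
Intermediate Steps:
j(x, O) = 3*O*x (j(x, O) = 3*(x*O) = 3*(O*x) = 3*O*x)
-202*j(26, -16 - 12) = -606*(-16 - 12)*26 = -606*(-28)*26 = -202*(-2184) = 441168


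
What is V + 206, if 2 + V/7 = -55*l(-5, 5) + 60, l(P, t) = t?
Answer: -1313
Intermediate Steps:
V = -1519 (V = -14 + 7*(-55*5 + 60) = -14 + 7*(-275 + 60) = -14 + 7*(-215) = -14 - 1505 = -1519)
V + 206 = -1519 + 206 = -1313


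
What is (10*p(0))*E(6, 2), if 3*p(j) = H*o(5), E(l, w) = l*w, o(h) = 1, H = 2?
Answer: 80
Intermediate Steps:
p(j) = ⅔ (p(j) = (2*1)/3 = (⅓)*2 = ⅔)
(10*p(0))*E(6, 2) = (10*(⅔))*(6*2) = (20/3)*12 = 80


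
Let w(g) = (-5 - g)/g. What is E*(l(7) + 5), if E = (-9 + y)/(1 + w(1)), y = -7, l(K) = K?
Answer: 192/5 ≈ 38.400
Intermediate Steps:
w(g) = (-5 - g)/g
E = 16/5 (E = (-9 - 7)/(1 + (-5 - 1*1)/1) = -16/(1 + 1*(-5 - 1)) = -16/(1 + 1*(-6)) = -16/(1 - 6) = -16/(-5) = -16*(-⅕) = 16/5 ≈ 3.2000)
E*(l(7) + 5) = 16*(7 + 5)/5 = (16/5)*12 = 192/5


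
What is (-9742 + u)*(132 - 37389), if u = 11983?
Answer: -83492937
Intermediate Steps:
(-9742 + u)*(132 - 37389) = (-9742 + 11983)*(132 - 37389) = 2241*(-37257) = -83492937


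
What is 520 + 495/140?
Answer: 14659/28 ≈ 523.54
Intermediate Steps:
520 + 495/140 = 520 + (1/140)*495 = 520 + 99/28 = 14659/28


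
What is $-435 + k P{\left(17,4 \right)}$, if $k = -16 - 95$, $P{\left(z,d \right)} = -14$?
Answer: $1119$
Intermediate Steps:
$k = -111$
$-435 + k P{\left(17,4 \right)} = -435 - -1554 = -435 + 1554 = 1119$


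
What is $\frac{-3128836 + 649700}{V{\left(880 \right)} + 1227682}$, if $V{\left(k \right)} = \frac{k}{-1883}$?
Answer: $- \frac{2334106544}{1155862163} \approx -2.0194$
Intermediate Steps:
$V{\left(k \right)} = - \frac{k}{1883}$ ($V{\left(k \right)} = k \left(- \frac{1}{1883}\right) = - \frac{k}{1883}$)
$\frac{-3128836 + 649700}{V{\left(880 \right)} + 1227682} = \frac{-3128836 + 649700}{\left(- \frac{1}{1883}\right) 880 + 1227682} = - \frac{2479136}{- \frac{880}{1883} + 1227682} = - \frac{2479136}{\frac{2311724326}{1883}} = \left(-2479136\right) \frac{1883}{2311724326} = - \frac{2334106544}{1155862163}$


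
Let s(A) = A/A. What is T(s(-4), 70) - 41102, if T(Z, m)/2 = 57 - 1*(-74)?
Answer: -40840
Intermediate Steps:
s(A) = 1
T(Z, m) = 262 (T(Z, m) = 2*(57 - 1*(-74)) = 2*(57 + 74) = 2*131 = 262)
T(s(-4), 70) - 41102 = 262 - 41102 = -40840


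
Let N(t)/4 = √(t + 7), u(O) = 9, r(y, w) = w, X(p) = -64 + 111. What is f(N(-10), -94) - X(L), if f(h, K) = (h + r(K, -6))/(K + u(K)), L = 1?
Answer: -3989/85 - 4*I*√3/85 ≈ -46.929 - 0.081508*I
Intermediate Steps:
X(p) = 47
N(t) = 4*√(7 + t) (N(t) = 4*√(t + 7) = 4*√(7 + t))
f(h, K) = (-6 + h)/(9 + K) (f(h, K) = (h - 6)/(K + 9) = (-6 + h)/(9 + K))
f(N(-10), -94) - X(L) = (-6 + 4*√(7 - 10))/(9 - 94) - 1*47 = (-6 + 4*√(-3))/(-85) - 47 = -(-6 + 4*(I*√3))/85 - 47 = -(-6 + 4*I*√3)/85 - 47 = (6/85 - 4*I*√3/85) - 47 = -3989/85 - 4*I*√3/85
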